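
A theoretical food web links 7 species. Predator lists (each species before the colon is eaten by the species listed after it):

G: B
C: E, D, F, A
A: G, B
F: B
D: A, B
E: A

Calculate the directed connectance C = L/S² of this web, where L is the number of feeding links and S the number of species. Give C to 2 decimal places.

C = 0.22

The web has S = 7 species and L = 11 feeding links.
C = L / S² = 11 / 49 = 0.2245 ≈ 0.22.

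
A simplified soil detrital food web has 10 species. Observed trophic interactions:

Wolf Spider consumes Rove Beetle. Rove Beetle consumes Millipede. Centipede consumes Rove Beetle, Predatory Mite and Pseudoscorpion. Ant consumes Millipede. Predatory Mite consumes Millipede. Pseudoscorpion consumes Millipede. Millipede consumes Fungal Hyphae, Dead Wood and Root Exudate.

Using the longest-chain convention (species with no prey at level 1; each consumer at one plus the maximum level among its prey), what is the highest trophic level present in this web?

4

Basal resources (level 1): Dead Wood, Root Exudate, Fungal Hyphae.
Dead Wood → Millipede → Rove Beetle → Wolf Spider gives Wolf Spider level 4.
No species has a prey at level 4, so no species reaches level 5.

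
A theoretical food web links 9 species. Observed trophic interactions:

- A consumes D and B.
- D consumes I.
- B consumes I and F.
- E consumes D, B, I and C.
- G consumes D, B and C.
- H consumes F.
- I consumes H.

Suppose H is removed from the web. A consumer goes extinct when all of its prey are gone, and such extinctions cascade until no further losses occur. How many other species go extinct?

Remove H.
Round 1: I (all prey gone) → extinct.
Round 2: D (all prey gone) → extinct.
No further losses. Total secondary extinctions: 2.

2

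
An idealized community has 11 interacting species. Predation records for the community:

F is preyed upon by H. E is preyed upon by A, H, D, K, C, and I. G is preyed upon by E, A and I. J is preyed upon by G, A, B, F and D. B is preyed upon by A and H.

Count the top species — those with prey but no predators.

Top species (has prey, but nothing eats it): K, D, H, A, C, I.
Count: 6.

6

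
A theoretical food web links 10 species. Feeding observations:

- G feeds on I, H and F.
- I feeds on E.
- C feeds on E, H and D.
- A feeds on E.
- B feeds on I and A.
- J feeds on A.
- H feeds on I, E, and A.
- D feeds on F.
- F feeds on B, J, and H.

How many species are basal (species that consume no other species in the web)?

1

Basal species (no prey listed): E.
Count: 1.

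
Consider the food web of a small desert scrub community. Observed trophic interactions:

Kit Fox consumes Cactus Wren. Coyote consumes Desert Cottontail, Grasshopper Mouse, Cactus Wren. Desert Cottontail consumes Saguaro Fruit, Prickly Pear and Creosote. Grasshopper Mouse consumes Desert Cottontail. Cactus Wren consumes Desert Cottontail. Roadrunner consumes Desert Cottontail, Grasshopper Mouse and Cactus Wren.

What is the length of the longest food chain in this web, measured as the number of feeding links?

One longest chain: Creosote → Desert Cottontail → Cactus Wren → Coyote.
It has 4 species and 3 links.

3 links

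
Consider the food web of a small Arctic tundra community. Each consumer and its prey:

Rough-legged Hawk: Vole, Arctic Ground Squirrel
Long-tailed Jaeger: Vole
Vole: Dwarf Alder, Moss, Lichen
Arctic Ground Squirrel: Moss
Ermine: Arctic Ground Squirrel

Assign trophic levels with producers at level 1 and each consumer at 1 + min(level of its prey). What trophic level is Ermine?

Trophic level 3

Moss is a producer → level 1.
Arctic Ground Squirrel eats Moss → level 2.
Ermine eats Arctic Ground Squirrel → level 3.
No prey of Ermine is below level 2, so 3 is the minimum.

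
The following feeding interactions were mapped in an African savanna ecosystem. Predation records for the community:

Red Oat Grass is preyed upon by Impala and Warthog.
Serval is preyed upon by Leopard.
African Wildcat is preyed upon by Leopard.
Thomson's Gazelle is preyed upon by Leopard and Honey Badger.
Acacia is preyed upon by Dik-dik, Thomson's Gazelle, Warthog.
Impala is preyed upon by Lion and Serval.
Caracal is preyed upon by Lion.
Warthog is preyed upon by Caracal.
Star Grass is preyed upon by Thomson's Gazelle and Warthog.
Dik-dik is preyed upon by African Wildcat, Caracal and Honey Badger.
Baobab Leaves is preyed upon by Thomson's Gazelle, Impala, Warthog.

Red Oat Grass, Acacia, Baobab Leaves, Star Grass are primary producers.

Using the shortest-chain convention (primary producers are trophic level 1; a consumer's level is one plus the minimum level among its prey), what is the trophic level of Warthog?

Red Oat Grass is a producer → level 1.
Warthog eats Red Oat Grass → level 2.

Trophic level 2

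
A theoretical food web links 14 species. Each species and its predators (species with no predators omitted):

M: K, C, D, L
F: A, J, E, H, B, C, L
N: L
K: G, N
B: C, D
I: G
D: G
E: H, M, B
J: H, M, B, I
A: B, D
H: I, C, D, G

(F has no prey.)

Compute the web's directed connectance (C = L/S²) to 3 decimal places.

The web has S = 14 species and L = 31 feeding links.
C = L / S² = 31 / 196 = 0.1582 ≈ 0.158.

C = 0.158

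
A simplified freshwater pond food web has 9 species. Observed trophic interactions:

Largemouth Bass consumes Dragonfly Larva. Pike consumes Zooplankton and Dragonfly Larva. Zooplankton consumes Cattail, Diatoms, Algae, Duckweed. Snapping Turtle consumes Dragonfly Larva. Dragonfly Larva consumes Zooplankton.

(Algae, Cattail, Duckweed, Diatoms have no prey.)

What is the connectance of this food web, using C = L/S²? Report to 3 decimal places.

C = 0.111

The web has S = 9 species and L = 9 feeding links.
C = L / S² = 9 / 81 = 0.1111 ≈ 0.111.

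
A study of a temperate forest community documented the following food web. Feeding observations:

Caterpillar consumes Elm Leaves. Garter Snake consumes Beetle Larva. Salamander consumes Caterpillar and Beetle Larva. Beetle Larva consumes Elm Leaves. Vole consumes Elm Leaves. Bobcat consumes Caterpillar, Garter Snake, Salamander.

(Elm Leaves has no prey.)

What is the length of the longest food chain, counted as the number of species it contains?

4 species

One longest chain: Elm Leaves → Caterpillar → Salamander → Bobcat.
It has 4 species and 3 links.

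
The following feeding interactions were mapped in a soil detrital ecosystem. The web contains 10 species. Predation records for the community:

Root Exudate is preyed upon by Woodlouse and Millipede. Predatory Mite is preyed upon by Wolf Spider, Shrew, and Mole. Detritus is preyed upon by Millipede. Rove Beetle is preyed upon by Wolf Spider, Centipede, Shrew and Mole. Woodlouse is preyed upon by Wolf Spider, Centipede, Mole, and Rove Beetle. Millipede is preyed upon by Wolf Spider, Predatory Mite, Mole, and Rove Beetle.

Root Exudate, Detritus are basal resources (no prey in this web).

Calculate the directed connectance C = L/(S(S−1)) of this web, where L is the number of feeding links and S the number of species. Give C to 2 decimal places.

The web has S = 10 species and L = 18 feeding links.
C = L / (S(S−1)) = 18 / 90 = 0.2000 ≈ 0.20.

C = 0.20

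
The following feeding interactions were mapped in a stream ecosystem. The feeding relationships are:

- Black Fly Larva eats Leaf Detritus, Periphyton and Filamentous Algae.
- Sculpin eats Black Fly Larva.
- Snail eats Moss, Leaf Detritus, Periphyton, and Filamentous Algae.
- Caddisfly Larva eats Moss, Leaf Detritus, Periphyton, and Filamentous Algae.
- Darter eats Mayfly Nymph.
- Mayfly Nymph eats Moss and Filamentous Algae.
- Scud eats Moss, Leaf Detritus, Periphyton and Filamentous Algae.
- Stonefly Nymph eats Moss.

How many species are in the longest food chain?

3 species

One longest chain: Filamentous Algae → Mayfly Nymph → Darter.
It has 3 species and 2 links.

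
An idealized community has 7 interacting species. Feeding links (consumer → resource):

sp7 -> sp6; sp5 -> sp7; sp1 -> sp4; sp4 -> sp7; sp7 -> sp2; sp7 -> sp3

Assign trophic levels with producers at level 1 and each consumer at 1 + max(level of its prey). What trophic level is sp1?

sp3 is a producer → level 1.
sp7 eats sp3 (level 1); other prey at levels: sp6 1, sp2 1 → level 2.
sp4 eats sp7 → level 3.
sp1 eats sp4 → level 4.

Trophic level 4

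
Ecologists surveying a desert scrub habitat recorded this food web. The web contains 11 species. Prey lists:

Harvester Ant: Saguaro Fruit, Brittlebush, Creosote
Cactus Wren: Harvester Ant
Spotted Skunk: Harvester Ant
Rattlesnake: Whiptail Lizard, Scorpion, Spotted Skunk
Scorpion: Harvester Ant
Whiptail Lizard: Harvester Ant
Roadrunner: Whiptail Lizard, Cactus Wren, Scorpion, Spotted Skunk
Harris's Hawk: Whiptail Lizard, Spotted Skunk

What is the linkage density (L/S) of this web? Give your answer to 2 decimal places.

There are L = 16 links among S = 11 species.
L/S = 16/11 = 1.4545 ≈ 1.45.

L/S = 1.45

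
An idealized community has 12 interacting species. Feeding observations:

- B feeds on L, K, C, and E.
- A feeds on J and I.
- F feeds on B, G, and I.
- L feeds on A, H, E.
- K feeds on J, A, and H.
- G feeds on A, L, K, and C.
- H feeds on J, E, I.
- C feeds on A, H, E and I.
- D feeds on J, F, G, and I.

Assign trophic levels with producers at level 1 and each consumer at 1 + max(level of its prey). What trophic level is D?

J is a producer → level 1.
H eats J (level 1); other prey at levels: I 1, E 1 → level 2.
C eats H (level 2); other prey at levels: I 1, E 1, A 2 → level 3.
B eats C (level 3); other prey at levels: E 1, K 3, L 3 → level 4.
F eats B (level 4); other prey at levels: I 1, G 4 → level 5.
D eats F (level 5); other prey at levels: J 1, I 1, G 4 → level 6.

Trophic level 6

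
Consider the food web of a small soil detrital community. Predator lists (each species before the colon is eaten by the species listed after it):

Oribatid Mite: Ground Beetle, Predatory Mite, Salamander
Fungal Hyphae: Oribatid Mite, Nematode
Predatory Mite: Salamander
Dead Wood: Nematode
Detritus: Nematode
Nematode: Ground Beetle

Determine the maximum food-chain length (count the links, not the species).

One longest chain: Fungal Hyphae → Oribatid Mite → Predatory Mite → Salamander.
It has 4 species and 3 links.

3 links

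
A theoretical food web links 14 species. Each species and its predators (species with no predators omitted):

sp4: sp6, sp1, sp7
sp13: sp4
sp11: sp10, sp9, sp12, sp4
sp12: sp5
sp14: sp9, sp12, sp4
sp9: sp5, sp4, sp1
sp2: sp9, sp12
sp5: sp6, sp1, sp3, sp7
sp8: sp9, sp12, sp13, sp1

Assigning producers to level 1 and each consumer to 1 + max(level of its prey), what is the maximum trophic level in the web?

Producers (level 1): sp8, sp11, sp2, sp14.
sp8 → sp9 → sp5 → sp6 gives sp6 level 4.
No species has a prey at level 4, so no species reaches level 5.

4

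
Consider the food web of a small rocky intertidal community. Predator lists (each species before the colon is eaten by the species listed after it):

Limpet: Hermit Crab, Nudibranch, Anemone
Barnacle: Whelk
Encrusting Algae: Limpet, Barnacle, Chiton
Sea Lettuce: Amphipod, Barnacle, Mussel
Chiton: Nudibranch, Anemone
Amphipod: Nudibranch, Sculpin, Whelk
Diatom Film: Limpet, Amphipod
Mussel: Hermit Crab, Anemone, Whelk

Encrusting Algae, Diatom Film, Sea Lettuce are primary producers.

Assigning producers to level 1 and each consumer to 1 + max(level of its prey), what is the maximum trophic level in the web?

Producers (level 1): Encrusting Algae, Diatom Film, Sea Lettuce.
Encrusting Algae → Limpet → Anemone gives Anemone level 3.
No species has a prey at level 3, so no species reaches level 4.

3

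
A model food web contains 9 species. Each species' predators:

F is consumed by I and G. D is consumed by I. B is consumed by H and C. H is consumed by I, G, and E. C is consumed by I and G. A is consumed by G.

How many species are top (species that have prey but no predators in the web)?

Top species (has prey, but nothing eats it): E, G, I.
Count: 3.

3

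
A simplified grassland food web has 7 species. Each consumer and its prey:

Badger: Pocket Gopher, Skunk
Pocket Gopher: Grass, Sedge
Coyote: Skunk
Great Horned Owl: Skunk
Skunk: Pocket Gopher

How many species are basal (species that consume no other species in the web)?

2

Basal species (no prey listed): Grass, Sedge.
Count: 2.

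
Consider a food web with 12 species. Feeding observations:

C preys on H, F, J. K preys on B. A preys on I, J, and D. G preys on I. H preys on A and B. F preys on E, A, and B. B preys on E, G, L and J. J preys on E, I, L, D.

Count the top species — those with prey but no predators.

Top species (has prey, but nothing eats it): K, C.
Count: 2.

2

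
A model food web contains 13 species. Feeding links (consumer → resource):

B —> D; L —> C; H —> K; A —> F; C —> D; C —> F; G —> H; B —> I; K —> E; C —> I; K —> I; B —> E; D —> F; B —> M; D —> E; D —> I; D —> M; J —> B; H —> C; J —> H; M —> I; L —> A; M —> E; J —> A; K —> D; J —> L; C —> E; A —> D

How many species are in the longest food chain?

6 species

One longest chain: E → M → D → C → L → J.
It has 6 species and 5 links.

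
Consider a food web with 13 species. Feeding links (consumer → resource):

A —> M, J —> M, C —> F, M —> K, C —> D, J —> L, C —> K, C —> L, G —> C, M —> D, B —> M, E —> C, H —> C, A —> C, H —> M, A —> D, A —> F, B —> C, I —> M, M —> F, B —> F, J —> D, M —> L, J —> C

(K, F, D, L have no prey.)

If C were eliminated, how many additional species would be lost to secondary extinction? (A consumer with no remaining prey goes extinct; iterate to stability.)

2

Remove C.
Round 1: E (all prey gone), G (all prey gone) → extinct.
No further losses. Total secondary extinctions: 2.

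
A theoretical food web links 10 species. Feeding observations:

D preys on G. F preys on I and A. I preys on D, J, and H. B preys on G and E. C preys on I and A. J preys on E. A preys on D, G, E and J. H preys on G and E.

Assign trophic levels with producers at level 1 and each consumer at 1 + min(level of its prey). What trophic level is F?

E is a producer → level 1.
A eats E → level 2.
F eats A → level 3.
No prey of F is below level 2, so 3 is the minimum.

Trophic level 3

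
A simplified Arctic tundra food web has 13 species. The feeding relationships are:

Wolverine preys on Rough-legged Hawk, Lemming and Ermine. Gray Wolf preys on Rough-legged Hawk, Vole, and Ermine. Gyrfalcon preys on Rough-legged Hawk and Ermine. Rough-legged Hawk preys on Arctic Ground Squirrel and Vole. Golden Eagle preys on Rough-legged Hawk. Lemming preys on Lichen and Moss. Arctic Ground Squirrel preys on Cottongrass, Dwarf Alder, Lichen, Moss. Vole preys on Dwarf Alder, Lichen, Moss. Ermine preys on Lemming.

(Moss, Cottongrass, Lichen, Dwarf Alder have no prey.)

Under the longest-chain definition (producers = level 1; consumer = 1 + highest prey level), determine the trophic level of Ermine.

Trophic level 3

Moss is a producer → level 1.
Lemming eats Moss (level 1); other prey at levels: Lichen 1 → level 2.
Ermine eats Lemming → level 3.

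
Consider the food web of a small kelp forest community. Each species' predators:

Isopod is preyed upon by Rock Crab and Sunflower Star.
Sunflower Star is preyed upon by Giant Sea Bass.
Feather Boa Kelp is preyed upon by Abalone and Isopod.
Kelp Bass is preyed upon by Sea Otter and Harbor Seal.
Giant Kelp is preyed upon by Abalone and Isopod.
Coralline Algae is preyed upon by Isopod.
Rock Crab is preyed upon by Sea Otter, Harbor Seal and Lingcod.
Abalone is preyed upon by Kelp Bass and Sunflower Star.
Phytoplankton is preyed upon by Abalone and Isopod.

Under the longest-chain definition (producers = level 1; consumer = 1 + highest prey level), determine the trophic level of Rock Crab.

Trophic level 3

Feather Boa Kelp is a producer → level 1.
Isopod eats Feather Boa Kelp (level 1); other prey at levels: Giant Kelp 1, Phytoplankton 1, Coralline Algae 1 → level 2.
Rock Crab eats Isopod → level 3.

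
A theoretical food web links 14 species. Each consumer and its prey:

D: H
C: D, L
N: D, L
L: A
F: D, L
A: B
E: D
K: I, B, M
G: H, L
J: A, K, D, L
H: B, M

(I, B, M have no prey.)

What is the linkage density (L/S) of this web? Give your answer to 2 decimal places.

There are L = 21 links among S = 14 species.
L/S = 21/14 = 1.5000 ≈ 1.50.

L/S = 1.50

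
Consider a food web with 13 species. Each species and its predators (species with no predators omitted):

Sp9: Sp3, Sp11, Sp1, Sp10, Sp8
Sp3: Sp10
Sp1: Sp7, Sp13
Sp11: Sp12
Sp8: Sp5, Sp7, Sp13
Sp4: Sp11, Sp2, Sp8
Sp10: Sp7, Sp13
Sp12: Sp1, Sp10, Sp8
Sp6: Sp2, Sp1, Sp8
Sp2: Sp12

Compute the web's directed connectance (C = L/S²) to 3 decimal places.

The web has S = 13 species and L = 24 feeding links.
C = L / S² = 24 / 169 = 0.1420 ≈ 0.142.

C = 0.142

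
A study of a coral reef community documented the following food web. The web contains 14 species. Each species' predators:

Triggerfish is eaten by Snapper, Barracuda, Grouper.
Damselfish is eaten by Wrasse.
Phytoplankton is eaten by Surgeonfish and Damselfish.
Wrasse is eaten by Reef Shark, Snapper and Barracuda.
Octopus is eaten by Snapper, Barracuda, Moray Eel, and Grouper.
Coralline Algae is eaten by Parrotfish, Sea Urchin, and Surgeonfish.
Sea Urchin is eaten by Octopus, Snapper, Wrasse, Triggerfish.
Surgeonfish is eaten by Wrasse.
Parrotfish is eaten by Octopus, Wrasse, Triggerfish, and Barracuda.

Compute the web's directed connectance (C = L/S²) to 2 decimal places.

The web has S = 14 species and L = 25 feeding links.
C = L / S² = 25 / 196 = 0.1276 ≈ 0.13.

C = 0.13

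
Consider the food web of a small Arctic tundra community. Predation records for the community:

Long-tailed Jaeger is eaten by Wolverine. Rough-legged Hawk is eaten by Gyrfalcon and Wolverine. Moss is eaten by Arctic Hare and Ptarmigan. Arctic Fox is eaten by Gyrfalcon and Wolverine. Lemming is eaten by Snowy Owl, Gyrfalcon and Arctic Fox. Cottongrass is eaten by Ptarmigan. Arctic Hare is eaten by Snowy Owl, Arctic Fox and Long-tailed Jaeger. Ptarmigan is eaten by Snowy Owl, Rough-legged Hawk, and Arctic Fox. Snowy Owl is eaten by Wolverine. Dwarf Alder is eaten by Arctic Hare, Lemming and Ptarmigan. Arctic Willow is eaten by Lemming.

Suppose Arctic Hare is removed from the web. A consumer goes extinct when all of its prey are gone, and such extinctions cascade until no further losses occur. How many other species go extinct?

Remove Arctic Hare.
Round 1: Long-tailed Jaeger (all prey gone) → extinct.
No further losses. Total secondary extinctions: 1.

1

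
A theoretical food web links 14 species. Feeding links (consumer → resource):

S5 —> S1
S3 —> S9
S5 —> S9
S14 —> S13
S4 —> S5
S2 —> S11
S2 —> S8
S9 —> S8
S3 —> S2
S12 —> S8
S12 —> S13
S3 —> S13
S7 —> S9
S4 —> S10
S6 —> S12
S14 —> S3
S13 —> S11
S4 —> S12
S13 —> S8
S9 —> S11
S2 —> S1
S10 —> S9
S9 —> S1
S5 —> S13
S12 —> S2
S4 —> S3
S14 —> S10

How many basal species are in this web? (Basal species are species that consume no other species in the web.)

3

Basal species (no prey listed): S11, S8, S1.
Count: 3.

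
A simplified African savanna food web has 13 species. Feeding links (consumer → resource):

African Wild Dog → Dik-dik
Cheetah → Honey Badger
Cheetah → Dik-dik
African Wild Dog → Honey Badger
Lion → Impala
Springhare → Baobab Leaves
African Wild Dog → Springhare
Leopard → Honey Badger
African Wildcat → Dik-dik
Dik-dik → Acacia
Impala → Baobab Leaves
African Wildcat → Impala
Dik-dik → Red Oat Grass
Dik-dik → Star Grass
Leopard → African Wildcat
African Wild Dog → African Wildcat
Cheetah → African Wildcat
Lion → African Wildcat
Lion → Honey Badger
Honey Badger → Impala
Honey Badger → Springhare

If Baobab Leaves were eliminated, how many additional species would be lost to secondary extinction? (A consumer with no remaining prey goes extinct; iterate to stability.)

Remove Baobab Leaves.
Round 1: Impala (all prey gone), Springhare (all prey gone) → extinct.
Round 2: Honey Badger (all prey gone) → extinct.
No further losses. Total secondary extinctions: 3.

3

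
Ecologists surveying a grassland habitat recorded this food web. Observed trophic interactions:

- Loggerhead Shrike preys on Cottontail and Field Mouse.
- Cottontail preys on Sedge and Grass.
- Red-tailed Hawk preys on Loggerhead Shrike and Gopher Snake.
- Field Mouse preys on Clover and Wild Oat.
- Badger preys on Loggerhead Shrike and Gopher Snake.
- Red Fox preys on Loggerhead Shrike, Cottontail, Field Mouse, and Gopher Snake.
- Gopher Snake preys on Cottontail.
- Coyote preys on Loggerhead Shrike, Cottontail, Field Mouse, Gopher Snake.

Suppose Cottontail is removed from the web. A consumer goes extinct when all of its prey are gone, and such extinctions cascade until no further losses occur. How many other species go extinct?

Remove Cottontail.
Round 1: Gopher Snake (all prey gone) → extinct.
No further losses. Total secondary extinctions: 1.

1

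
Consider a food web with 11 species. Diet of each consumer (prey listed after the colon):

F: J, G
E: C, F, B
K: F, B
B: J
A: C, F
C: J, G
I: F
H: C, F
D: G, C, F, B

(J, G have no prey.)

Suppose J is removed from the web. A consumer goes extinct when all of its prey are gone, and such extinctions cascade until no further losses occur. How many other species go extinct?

Remove J.
Round 1: B (all prey gone) → extinct.
No further losses. Total secondary extinctions: 1.

1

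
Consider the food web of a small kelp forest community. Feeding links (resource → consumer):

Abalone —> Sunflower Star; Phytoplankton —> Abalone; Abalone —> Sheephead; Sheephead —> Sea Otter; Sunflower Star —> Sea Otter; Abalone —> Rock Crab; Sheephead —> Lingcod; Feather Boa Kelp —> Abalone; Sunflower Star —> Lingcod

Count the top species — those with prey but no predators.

3

Top species (has prey, but nothing eats it): Rock Crab, Sea Otter, Lingcod.
Count: 3.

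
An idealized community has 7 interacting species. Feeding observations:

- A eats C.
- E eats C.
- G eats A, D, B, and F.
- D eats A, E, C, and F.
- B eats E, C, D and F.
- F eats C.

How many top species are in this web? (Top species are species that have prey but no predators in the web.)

Top species (has prey, but nothing eats it): G.
Count: 1.

1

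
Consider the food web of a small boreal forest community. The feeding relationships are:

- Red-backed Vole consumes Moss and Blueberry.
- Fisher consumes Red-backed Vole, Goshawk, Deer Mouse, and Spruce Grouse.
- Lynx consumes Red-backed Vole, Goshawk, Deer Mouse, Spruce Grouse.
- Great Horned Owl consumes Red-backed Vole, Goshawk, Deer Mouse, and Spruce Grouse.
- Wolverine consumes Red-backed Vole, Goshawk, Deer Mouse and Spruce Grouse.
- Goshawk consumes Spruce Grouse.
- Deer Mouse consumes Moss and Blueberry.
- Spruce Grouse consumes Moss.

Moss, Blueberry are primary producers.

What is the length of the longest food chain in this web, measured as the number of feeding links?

3 links

One longest chain: Moss → Spruce Grouse → Goshawk → Lynx.
It has 4 species and 3 links.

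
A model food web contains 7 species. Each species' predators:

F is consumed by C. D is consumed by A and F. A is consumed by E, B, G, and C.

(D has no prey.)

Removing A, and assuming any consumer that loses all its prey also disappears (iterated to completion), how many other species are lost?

3

Remove A.
Round 1: G (all prey gone), E (all prey gone), B (all prey gone) → extinct.
No further losses. Total secondary extinctions: 3.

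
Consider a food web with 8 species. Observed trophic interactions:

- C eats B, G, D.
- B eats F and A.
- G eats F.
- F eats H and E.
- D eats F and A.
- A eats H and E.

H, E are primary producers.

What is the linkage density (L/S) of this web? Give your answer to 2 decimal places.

There are L = 12 links among S = 8 species.
L/S = 12/8 = 1.5000 ≈ 1.50.

L/S = 1.50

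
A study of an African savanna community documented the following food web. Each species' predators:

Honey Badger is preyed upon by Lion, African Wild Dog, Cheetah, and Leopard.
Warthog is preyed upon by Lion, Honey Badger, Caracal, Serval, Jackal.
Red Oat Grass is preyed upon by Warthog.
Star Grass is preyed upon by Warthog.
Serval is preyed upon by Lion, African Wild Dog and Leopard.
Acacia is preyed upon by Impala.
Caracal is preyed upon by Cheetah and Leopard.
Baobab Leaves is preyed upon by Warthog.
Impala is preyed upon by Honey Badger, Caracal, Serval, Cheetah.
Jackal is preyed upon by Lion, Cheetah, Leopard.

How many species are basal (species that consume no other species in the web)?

Basal species (no prey listed): Red Oat Grass, Acacia, Baobab Leaves, Star Grass.
Count: 4.

4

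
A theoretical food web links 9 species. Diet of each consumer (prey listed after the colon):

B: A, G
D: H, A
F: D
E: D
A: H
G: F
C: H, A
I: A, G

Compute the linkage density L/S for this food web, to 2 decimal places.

L/S = 1.33

There are L = 12 links among S = 9 species.
L/S = 12/9 = 1.3333 ≈ 1.33.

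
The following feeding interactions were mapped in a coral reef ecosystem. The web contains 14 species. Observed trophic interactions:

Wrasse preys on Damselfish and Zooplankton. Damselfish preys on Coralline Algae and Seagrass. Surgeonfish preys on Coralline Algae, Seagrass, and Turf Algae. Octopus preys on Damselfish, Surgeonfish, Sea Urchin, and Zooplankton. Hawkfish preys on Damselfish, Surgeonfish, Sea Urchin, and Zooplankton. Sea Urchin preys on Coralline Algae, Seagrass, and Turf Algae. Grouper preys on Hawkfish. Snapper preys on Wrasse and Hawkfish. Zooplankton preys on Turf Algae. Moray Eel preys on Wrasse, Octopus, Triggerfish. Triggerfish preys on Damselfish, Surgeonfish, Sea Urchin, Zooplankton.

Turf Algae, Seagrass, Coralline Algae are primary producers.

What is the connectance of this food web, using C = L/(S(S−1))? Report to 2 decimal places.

C = 0.16

The web has S = 14 species and L = 29 feeding links.
C = L / (S(S−1)) = 29 / 182 = 0.1593 ≈ 0.16.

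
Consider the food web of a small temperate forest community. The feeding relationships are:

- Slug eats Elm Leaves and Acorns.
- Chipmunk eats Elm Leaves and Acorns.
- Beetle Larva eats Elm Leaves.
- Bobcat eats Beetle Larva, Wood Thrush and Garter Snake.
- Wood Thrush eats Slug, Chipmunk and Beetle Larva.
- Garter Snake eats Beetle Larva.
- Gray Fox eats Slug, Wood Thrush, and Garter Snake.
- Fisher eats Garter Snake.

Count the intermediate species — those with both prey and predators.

Intermediate species (has both prey and predators): Slug, Beetle Larva, Chipmunk, Garter Snake, Wood Thrush.
Count: 5.

5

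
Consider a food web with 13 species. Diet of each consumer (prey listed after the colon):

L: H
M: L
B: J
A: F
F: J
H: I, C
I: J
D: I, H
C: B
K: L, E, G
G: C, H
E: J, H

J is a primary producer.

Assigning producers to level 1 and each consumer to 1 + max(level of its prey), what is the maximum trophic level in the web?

6

Producers (level 1): J.
J → B → C → H → E → K gives K level 6.
No species has a prey at level 6, so no species reaches level 7.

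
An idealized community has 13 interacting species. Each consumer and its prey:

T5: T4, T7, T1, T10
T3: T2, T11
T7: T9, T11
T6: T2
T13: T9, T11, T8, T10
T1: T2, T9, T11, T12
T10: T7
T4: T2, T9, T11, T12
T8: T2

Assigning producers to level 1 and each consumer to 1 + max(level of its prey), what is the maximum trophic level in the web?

Producers (level 1): T2, T9, T11, T12.
T9 → T7 → T10 → T5 gives T5 level 4.
No species has a prey at level 4, so no species reaches level 5.

4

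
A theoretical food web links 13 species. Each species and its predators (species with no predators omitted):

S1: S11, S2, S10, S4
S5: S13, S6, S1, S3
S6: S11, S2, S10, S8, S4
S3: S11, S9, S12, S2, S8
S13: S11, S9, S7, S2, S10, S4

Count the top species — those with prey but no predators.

Top species (has prey, but nothing eats it): S11, S9, S7, S12, S2, S10, S8, S4.
Count: 8.

8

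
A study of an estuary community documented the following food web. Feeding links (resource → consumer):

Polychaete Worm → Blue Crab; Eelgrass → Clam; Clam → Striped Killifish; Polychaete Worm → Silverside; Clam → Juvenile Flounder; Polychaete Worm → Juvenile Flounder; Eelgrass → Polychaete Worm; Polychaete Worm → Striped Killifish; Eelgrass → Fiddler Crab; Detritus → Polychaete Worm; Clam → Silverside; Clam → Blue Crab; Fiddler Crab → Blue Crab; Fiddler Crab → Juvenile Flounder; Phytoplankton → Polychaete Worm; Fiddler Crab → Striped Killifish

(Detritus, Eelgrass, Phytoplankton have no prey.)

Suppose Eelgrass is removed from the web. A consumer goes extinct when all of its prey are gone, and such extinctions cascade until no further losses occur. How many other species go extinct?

2

Remove Eelgrass.
Round 1: Fiddler Crab (all prey gone), Clam (all prey gone) → extinct.
No further losses. Total secondary extinctions: 2.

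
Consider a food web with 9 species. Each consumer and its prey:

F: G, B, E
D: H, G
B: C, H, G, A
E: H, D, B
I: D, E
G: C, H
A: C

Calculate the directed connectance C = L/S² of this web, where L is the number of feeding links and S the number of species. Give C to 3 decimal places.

The web has S = 9 species and L = 17 feeding links.
C = L / S² = 17 / 81 = 0.2099 ≈ 0.210.

C = 0.210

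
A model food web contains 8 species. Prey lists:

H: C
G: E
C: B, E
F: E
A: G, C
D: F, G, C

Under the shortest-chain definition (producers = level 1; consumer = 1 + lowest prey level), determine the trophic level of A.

E is a producer → level 1.
G eats E → level 2.
A eats G → level 3.
No prey of A is below level 2, so 3 is the minimum.

Trophic level 3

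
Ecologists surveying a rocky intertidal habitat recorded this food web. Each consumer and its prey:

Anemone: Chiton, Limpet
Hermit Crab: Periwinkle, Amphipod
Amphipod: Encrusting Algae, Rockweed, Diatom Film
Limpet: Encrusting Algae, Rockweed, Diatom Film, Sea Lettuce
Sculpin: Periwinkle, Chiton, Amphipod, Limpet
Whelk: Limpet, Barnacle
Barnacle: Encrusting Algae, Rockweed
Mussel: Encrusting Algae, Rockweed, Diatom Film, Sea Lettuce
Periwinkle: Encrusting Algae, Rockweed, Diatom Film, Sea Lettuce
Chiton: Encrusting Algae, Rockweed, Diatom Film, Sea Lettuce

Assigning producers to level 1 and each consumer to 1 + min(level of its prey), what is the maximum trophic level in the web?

3

Producers (level 1): Encrusting Algae, Rockweed, Diatom Film, Sea Lettuce.
Following each consumer down to its lowest-level prey: Encrusting Algae → Limpet → Sculpin (levels 1 through 3).
All prey of Sculpin (Limpet 2, Periwinkle 2, Chiton 2, Amphipod 2) are at level 2 or above, so Sculpin is at level 1 + 2 = 3.
Every consumer has at least one prey at level 2 or below, so none exceeds level 3.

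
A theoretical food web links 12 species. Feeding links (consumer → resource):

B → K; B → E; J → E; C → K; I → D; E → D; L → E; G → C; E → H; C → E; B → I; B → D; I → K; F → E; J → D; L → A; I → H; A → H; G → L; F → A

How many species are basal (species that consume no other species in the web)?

Basal species (no prey listed): H, D, K.
Count: 3.

3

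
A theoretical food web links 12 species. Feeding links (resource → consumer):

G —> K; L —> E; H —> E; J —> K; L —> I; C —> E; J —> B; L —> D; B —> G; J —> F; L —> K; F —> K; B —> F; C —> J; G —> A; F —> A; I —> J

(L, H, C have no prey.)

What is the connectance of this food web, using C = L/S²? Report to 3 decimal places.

The web has S = 12 species and L = 17 feeding links.
C = L / S² = 17 / 144 = 0.1181 ≈ 0.118.

C = 0.118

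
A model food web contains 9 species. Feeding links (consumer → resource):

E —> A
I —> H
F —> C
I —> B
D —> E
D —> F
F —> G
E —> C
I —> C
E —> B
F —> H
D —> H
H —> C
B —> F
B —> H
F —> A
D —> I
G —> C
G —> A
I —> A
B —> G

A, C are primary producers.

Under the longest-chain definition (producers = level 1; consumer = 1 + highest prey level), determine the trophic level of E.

A is a producer → level 1.
G eats A (level 1); other prey at levels: C 1 → level 2.
F eats G (level 2); other prey at levels: A 1, C 1, H 2 → level 3.
B eats F (level 3); other prey at levels: G 2, H 2 → level 4.
E eats B (level 4); other prey at levels: A 1, C 1 → level 5.

Trophic level 5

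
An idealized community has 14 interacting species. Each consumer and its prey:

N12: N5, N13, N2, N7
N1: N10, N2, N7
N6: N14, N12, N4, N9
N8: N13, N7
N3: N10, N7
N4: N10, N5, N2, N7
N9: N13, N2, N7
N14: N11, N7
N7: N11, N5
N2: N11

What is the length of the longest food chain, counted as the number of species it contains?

4 species

One longest chain: N11 → N2 → N12 → N6.
It has 4 species and 3 links.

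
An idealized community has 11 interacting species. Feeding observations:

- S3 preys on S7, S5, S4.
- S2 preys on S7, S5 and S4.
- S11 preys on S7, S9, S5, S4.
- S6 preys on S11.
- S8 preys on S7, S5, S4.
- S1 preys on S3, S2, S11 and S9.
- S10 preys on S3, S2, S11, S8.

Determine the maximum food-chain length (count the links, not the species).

One longest chain: S7 → S11 → S6.
It has 3 species and 2 links.

2 links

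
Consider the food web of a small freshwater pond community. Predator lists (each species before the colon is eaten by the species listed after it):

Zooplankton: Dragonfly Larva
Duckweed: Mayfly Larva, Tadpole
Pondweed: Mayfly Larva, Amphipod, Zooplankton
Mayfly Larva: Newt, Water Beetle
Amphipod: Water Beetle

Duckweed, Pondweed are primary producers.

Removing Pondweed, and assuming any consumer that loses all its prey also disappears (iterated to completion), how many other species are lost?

Remove Pondweed.
Round 1: Amphipod (all prey gone), Zooplankton (all prey gone) → extinct.
Round 2: Dragonfly Larva (all prey gone) → extinct.
No further losses. Total secondary extinctions: 3.

3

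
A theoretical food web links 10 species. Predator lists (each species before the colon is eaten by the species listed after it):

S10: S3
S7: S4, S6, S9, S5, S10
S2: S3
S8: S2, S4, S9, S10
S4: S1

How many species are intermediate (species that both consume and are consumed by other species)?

3

Intermediate species (has both prey and predators): S2, S4, S10.
Count: 3.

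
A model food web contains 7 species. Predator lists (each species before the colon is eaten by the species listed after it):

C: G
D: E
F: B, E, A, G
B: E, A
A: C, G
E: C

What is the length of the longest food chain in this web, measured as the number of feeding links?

One longest chain: F → B → E → C → G.
It has 5 species and 4 links.

4 links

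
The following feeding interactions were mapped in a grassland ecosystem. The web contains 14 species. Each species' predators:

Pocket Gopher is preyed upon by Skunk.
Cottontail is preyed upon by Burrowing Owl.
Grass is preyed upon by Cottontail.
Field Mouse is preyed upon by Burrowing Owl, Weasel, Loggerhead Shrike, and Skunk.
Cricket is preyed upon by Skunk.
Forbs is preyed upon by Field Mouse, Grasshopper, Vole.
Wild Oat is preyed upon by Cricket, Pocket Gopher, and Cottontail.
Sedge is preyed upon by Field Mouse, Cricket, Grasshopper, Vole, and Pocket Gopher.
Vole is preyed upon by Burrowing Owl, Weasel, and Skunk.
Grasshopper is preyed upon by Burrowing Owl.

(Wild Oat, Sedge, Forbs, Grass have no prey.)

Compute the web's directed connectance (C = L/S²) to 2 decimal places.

C = 0.12

The web has S = 14 species and L = 23 feeding links.
C = L / S² = 23 / 196 = 0.1173 ≈ 0.12.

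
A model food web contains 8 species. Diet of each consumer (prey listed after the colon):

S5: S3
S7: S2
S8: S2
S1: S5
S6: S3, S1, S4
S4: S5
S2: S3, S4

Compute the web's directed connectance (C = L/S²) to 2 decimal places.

C = 0.16

The web has S = 8 species and L = 10 feeding links.
C = L / S² = 10 / 64 = 0.1562 ≈ 0.16.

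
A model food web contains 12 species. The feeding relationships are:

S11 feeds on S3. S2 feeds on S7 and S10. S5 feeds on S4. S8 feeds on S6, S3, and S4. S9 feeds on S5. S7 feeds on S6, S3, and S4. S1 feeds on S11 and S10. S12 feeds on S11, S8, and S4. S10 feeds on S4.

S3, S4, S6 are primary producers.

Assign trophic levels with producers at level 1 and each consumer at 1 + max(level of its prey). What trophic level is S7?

S3 is a producer → level 1.
S7 eats S3 (level 1); other prey at levels: S4 1, S6 1 → level 2.

Trophic level 2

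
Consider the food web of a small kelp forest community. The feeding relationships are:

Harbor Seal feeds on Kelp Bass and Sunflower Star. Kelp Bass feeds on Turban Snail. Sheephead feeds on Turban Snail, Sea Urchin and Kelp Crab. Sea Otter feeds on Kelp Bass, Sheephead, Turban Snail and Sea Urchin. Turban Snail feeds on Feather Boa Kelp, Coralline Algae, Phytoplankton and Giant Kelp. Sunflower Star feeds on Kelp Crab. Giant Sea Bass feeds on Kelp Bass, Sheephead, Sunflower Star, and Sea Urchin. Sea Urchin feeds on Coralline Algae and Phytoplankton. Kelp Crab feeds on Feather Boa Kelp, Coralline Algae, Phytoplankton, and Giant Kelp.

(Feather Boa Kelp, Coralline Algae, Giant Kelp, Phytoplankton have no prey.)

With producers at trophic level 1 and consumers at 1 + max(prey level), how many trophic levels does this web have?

Producers (level 1): Feather Boa Kelp, Coralline Algae, Giant Kelp, Phytoplankton.
Feather Boa Kelp → Kelp Crab → Sunflower Star → Harbor Seal gives Harbor Seal level 4.
No species has a prey at level 4, so no species reaches level 5.

4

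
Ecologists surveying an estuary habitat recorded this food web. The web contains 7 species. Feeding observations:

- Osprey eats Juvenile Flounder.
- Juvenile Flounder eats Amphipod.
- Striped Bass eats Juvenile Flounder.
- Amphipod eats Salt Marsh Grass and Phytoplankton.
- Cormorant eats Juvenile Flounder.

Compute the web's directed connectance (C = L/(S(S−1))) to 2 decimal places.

The web has S = 7 species and L = 6 feeding links.
C = L / (S(S−1)) = 6 / 42 = 0.1429 ≈ 0.14.

C = 0.14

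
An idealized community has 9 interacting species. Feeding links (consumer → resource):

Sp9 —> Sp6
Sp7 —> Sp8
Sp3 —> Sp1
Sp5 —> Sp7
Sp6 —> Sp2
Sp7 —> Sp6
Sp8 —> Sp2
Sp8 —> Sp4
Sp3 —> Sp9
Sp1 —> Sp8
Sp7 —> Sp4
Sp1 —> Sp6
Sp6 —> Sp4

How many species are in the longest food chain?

4 species

One longest chain: Sp4 → Sp8 → Sp7 → Sp5.
It has 4 species and 3 links.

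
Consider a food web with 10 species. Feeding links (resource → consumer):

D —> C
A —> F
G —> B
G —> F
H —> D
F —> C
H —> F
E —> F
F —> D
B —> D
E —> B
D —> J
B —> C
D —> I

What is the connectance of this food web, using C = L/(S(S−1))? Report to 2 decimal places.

C = 0.16

The web has S = 10 species and L = 14 feeding links.
C = L / (S(S−1)) = 14 / 90 = 0.1556 ≈ 0.16.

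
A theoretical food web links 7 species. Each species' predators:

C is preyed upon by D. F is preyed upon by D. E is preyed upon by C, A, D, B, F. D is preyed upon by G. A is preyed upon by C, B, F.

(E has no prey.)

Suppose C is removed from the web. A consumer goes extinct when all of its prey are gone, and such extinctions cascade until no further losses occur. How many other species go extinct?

Remove C.
Every predator of it retains at least one other prey: D still has E, F.
No consumer loses all prey, so no secondary extinctions occur.

0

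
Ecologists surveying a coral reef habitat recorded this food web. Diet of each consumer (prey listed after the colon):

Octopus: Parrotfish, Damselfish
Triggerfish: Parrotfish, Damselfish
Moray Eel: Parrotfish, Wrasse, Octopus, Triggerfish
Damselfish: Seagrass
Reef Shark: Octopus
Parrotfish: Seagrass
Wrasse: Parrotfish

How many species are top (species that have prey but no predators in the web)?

Top species (has prey, but nothing eats it): Moray Eel, Reef Shark.
Count: 2.

2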